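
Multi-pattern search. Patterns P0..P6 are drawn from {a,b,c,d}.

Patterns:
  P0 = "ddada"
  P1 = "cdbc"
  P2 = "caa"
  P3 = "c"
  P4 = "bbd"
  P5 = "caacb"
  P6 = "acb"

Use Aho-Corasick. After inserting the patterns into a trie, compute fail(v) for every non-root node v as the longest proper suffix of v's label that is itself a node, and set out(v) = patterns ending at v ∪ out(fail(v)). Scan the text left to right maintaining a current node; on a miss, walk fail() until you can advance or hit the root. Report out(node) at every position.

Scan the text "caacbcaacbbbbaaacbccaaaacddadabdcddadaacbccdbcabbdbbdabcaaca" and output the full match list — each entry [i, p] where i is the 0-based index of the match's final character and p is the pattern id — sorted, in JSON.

Build automaton:
Trie (insert patterns):
  0='ε' goto a→17 b→12 c→6 d→1
  1='d' goto d→2
  2='dd' goto a→3
  3='dda' goto d→4
  4='ddad' goto a→5
  5='ddada' goto ·  ←P0
  6='c' goto a→10 d→7  ←P3
  7='cd' goto b→8
  8='cdb' goto c→9
  9='cdbc' goto ·  ←P1
  10='ca' goto a→11
  11='caa' goto c→15  ←P2
  12='b' goto b→13
  13='bb' goto d→14
  14='bbd' goto ·  ←P4
  15='caac' goto b→16
  16='caacb' goto ·  ←P5
  17='a' goto c→18
  18='ac' goto b→19
  19='acb' goto ·  ←P6

Failure links (BFS by depth):
  fail(1) 'd': from fail(0)=0 chase 'd': 0 ⇒ 0;  out=∅∪out(0)=∅
  fail(6) 'c': from fail(0)=0 chase 'c': 0 ⇒ 0;  out={3}∪out(0)={3}
  fail(12) 'b': from fail(0)=0 chase 'b': 0 ⇒ 0;  out=∅∪out(0)=∅
  fail(17) 'a': from fail(0)=0 chase 'a': 0 ⇒ 0;  out=∅∪out(0)=∅
  fail(2) 'dd': from fail(1)=0 chase 'd': 0 ⇒ 1;  out=∅∪out(1)=∅
  fail(7) 'cd': from fail(6)=0 chase 'd': 0 ⇒ 1;  out=∅∪out(1)=∅
  fail(10) 'ca': from fail(6)=0 chase 'a': 0 ⇒ 17;  out=∅∪out(17)=∅
  fail(13) 'bb': from fail(12)=0 chase 'b': 0 ⇒ 12;  out=∅∪out(12)=∅
  fail(18) 'ac': from fail(17)=0 chase 'c': 0 ⇒ 6;  out=∅∪out(6)={3}
  fail(3) 'dda': from fail(2)=1 chase 'a': 1→0 ⇒ 17;  out=∅∪out(17)=∅
  fail(8) 'cdb': from fail(7)=1 chase 'b': 1→0 ⇒ 12;  out=∅∪out(12)=∅
  fail(11) 'caa': from fail(10)=17 chase 'a': 17→0 ⇒ 17;  out={2}∪out(17)={2}
  fail(14) 'bbd': from fail(13)=12 chase 'd': 12→0 ⇒ 1;  out={4}∪out(1)={4}
  fail(19) 'acb': from fail(18)=6 chase 'b': 6→0 ⇒ 12;  out={6}∪out(12)={6}
  fail(4) 'ddad': from fail(3)=17 chase 'd': 17→0 ⇒ 1;  out=∅∪out(1)=∅
  fail(9) 'cdbc': from fail(8)=12 chase 'c': 12→0 ⇒ 6;  out={1}∪out(6)={1,3}
  fail(15) 'caac': from fail(11)=17 chase 'c': 17 ⇒ 18;  out=∅∪out(18)={3}
  fail(5) 'ddada': from fail(4)=1 chase 'a': 1→0 ⇒ 17;  out={0}∪out(17)={0}
  fail(16) 'caacb': from fail(15)=18 chase 'b': 18 ⇒ 19;  out={5}∪out(19)={5,6}

Text stream:
i=0 'c': node 0→6  → match P3@[0:0]
i=1 'a': node 6→10
i=2 'a': node 10→11  → match P2@[0:2]
i=3 'c': node 11→15  → match P3@[3:3]
i=4 'b': node 15→16  → match P5@[0:4],P6@[2:4]
i=5 'c': node 16→6 ·f  → match P3@[5:5]
i=6 'a': node 6→10
i=7 'a': node 10→11  → match P2@[5:7]
i=8 'c': node 11→15  → match P3@[8:8]
i=9 'b': node 15→16  → match P5@[5:9],P6@[7:9]
i=10 'b': node 16→13 ·f
i=11 'b': node 13→13 ·f
i=12 'b': node 13→13 ·f
i=13 'a': node 13→17 ·f
i=14 'a': node 17→17 ·f
i=15 'a': node 17→17 ·f
i=16 'c': node 17→18  → match P3@[16:16]
i=17 'b': node 18→19  → match P6@[15:17]
i=18 'c': node 19→6 ·f  → match P3@[18:18]
i=19 'c': node 6→6 ·f  → match P3@[19:19]
i=20 'a': node 6→10
i=21 'a': node 10→11  → match P2@[19:21]
i=22 'a': node 11→17 ·f
i=23 'a': node 17→17 ·f
i=24 'c': node 17→18  → match P3@[24:24]
i=25 'd': node 18→7 ·f
i=26 'd': node 7→2 ·f
i=27 'a': node 2→3
i=28 'd': node 3→4
i=29 'a': node 4→5  → match P0@[25:29]
i=30 'b': node 5→12 ·f
i=31 'd': node 12→1 ·f
i=32 'c': node 1→6 ·f  → match P3@[32:32]
i=33 'd': node 6→7
i=34 'd': node 7→2 ·f
i=35 'a': node 2→3
i=36 'd': node 3→4
i=37 'a': node 4→5  → match P0@[33:37]
i=38 'a': node 5→17 ·f
i=39 'c': node 17→18  → match P3@[39:39]
i=40 'b': node 18→19  → match P6@[38:40]
i=41 'c': node 19→6 ·f  → match P3@[41:41]
i=42 'c': node 6→6 ·f  → match P3@[42:42]
i=43 'd': node 6→7
i=44 'b': node 7→8
i=45 'c': node 8→9  → match P1@[42:45],P3@[45:45]
i=46 'a': node 9→10 ·f
i=47 'b': node 10→12 ·f
i=48 'b': node 12→13
i=49 'd': node 13→14  → match P4@[47:49]
i=50 'b': node 14→12 ·f
i=51 'b': node 12→13
i=52 'd': node 13→14  → match P4@[50:52]
i=53 'a': node 14→17 ·f
i=54 'b': node 17→12 ·f
i=55 'c': node 12→6 ·f  → match P3@[55:55]
i=56 'a': node 6→10
i=57 'a': node 10→11  → match P2@[55:57]
i=58 'c': node 11→15  → match P3@[58:58]
i=59 'a': node 15→10 ·f

Result: [[0,3],[2,2],[3,3],[4,5],[4,6],[5,3],[7,2],[8,3],[9,5],[9,6],[16,3],[17,6],[18,3],[19,3],[21,2],[24,3],[29,0],[32,3],[37,0],[39,3],[40,6],[41,3],[42,3],[45,1],[45,3],[49,4],[52,4],[55,3],[57,2],[58,3]]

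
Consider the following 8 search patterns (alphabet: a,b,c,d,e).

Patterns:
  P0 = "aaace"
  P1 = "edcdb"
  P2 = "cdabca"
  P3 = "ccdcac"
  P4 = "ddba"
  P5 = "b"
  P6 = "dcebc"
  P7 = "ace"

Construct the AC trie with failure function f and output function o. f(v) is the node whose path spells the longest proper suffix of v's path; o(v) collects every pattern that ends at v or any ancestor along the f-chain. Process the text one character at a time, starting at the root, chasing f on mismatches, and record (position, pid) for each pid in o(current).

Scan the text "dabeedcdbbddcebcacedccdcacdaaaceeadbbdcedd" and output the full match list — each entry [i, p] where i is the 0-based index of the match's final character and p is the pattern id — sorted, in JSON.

Build automaton:
Trie (insert patterns):
  0='ε' goto a→1 b→26 c→11 d→22 e→6
  1='a' goto a→2 c→31
  2='aa' goto a→3
  3='aaa' goto c→4
  4='aaac' goto e→5
  5='aaace' goto ·  [P0 ends]
  6='e' goto d→7
  7='ed' goto c→8
  8='edc' goto d→9
  9='edcd' goto b→10
  10='edcdb' goto ·  [P1 ends]
  11='c' goto c→17 d→12
  12='cd' goto a→13
  13='cda' goto b→14
  14='cdab' goto c→15
  15='cdabc' goto a→16
  16='cdabca' goto ·  [P2 ends]
  17='cc' goto d→18
  18='ccd' goto c→19
  19='ccdc' goto a→20
  20='ccdca' goto c→21
  21='ccdcac' goto ·  [P3 ends]
  22='d' goto c→27 d→23
  23='dd' goto b→24
  24='ddb' goto a→25
  25='ddba' goto ·  [P4 ends]
  26='b' goto ·  [P5 ends]
  27='dc' goto e→28
  28='dce' goto b→29
  29='dceb' goto c→30
  30='dcebc' goto ·  [P6 ends]
  31='ac' goto e→32
  32='ace' goto ·  [P7 ends]

BFS fail/out derivation:
  fail(1) 'a': from fail(0)=0 chase 'a': 0 ⇒ 0;  out=∅∪out(0)=∅
  fail(6) 'e': from fail(0)=0 chase 'e': 0 ⇒ 0;  out=∅∪out(0)=∅
  fail(11) 'c': from fail(0)=0 chase 'c': 0 ⇒ 0;  out=∅∪out(0)=∅
  fail(22) 'd': from fail(0)=0 chase 'd': 0 ⇒ 0;  out=∅∪out(0)=∅
  fail(26) 'b': from fail(0)=0 chase 'b': 0 ⇒ 0;  out={5}∪out(0)={5}
  fail(2) 'aa': from fail(1)=0 chase 'a': 0 ⇒ 1;  out=∅∪out(1)=∅
  fail(7) 'ed': from fail(6)=0 chase 'd': 0 ⇒ 22;  out=∅∪out(22)=∅
  fail(12) 'cd': from fail(11)=0 chase 'd': 0 ⇒ 22;  out=∅∪out(22)=∅
  fail(17) 'cc': from fail(11)=0 chase 'c': 0 ⇒ 11;  out=∅∪out(11)=∅
  fail(23) 'dd': from fail(22)=0 chase 'd': 0 ⇒ 22;  out=∅∪out(22)=∅
  fail(27) 'dc': from fail(22)=0 chase 'c': 0 ⇒ 11;  out=∅∪out(11)=∅
  fail(31) 'ac': from fail(1)=0 chase 'c': 0 ⇒ 11;  out=∅∪out(11)=∅
  fail(3) 'aaa': from fail(2)=1 chase 'a': 1 ⇒ 2;  out=∅∪out(2)=∅
  fail(8) 'edc': from fail(7)=22 chase 'c': 22 ⇒ 27;  out=∅∪out(27)=∅
  fail(13) 'cda': from fail(12)=22 chase 'a': 22→0 ⇒ 1;  out=∅∪out(1)=∅
  fail(18) 'ccd': from fail(17)=11 chase 'd': 11 ⇒ 12;  out=∅∪out(12)=∅
  fail(24) 'ddb': from fail(23)=22 chase 'b': 22→0 ⇒ 26;  out=∅∪out(26)={5}
  fail(28) 'dce': from fail(27)=11 chase 'e': 11→0 ⇒ 6;  out=∅∪out(6)=∅
  fail(32) 'ace': from fail(31)=11 chase 'e': 11→0 ⇒ 6;  out={7}∪out(6)={7}
  fail(4) 'aaac': from fail(3)=2 chase 'c': 2→1 ⇒ 31;  out=∅∪out(31)=∅
  fail(9) 'edcd': from fail(8)=27 chase 'd': 27→11 ⇒ 12;  out=∅∪out(12)=∅
  fail(14) 'cdab': from fail(13)=1 chase 'b': 1→0 ⇒ 26;  out=∅∪out(26)={5}
  fail(19) 'ccdc': from fail(18)=12 chase 'c': 12→22 ⇒ 27;  out=∅∪out(27)=∅
  fail(25) 'ddba': from fail(24)=26 chase 'a': 26→0 ⇒ 1;  out={4}∪out(1)={4}
  fail(29) 'dceb': from fail(28)=6 chase 'b': 6→0 ⇒ 26;  out=∅∪out(26)={5}
  fail(5) 'aaace': from fail(4)=31 chase 'e': 31 ⇒ 32;  out={0}∪out(32)={0,7}
  fail(10) 'edcdb': from fail(9)=12 chase 'b': 12→22→0 ⇒ 26;  out={1}∪out(26)={1,5}
  fail(15) 'cdabc': from fail(14)=26 chase 'c': 26→0 ⇒ 11;  out=∅∪out(11)=∅
  fail(20) 'ccdca': from fail(19)=27 chase 'a': 27→11→0 ⇒ 1;  out=∅∪out(1)=∅
  fail(30) 'dcebc': from fail(29)=26 chase 'c': 26→0 ⇒ 11;  out={6}∪out(11)={6}
  fail(16) 'cdabca': from fail(15)=11 chase 'a': 11→0 ⇒ 1;  out={2}∪out(1)={2}
  fail(21) 'ccdcac': from fail(20)=1 chase 'c': 1 ⇒ 31;  out={3}∪out(31)={3}

Run:
[0] read 'd'  n0⇒n22
[1] read 'a'  n22⇒n1 ·f
[2] read 'b'  n1⇒n26 ·f  → match P5@[2:2]
[3] read 'e'  n26⇒n6 ·f
[4] read 'e'  n6⇒n6 ·f
[5] read 'd'  n6⇒n7
[6] read 'c'  n7⇒n8
[7] read 'd'  n8⇒n9
[8] read 'b'  n9⇒n10  → match P1@[4:8],P5@[8:8]
[9] read 'b'  n10⇒n26 ·f  → match P5@[9:9]
[10] read 'd'  n26⇒n22 ·f
[11] read 'd'  n22⇒n23
[12] read 'c'  n23⇒n27 ·f
[13] read 'e'  n27⇒n28
[14] read 'b'  n28⇒n29  → match P5@[14:14]
[15] read 'c'  n29⇒n30  → match P6@[11:15]
[16] read 'a'  n30⇒n1 ·f
[17] read 'c'  n1⇒n31
[18] read 'e'  n31⇒n32  → match P7@[16:18]
[19] read 'd'  n32⇒n7 ·f
[20] read 'c'  n7⇒n8
[21] read 'c'  n8⇒n17 ·f
[22] read 'd'  n17⇒n18
[23] read 'c'  n18⇒n19
[24] read 'a'  n19⇒n20
[25] read 'c'  n20⇒n21  → match P3@[20:25]
[26] read 'd'  n21⇒n12 ·f
[27] read 'a'  n12⇒n13
[28] read 'a'  n13⇒n2 ·f
[29] read 'a'  n2⇒n3
[30] read 'c'  n3⇒n4
[31] read 'e'  n4⇒n5  → match P0@[27:31],P7@[29:31]
[32] read 'e'  n5⇒n6 ·f
[33] read 'a'  n6⇒n1 ·f
[34] read 'd'  n1⇒n22 ·f
[35] read 'b'  n22⇒n26 ·f  → match P5@[35:35]
[36] read 'b'  n26⇒n26 ·f  → match P5@[36:36]
[37] read 'd'  n26⇒n22 ·f
[38] read 'c'  n22⇒n27
[39] read 'e'  n27⇒n28
[40] read 'd'  n28⇒n7 ·f
[41] read 'd'  n7⇒n23 ·f

Matches: [[2,5],[8,1],[8,5],[9,5],[14,5],[15,6],[18,7],[25,3],[31,0],[31,7],[35,5],[36,5]]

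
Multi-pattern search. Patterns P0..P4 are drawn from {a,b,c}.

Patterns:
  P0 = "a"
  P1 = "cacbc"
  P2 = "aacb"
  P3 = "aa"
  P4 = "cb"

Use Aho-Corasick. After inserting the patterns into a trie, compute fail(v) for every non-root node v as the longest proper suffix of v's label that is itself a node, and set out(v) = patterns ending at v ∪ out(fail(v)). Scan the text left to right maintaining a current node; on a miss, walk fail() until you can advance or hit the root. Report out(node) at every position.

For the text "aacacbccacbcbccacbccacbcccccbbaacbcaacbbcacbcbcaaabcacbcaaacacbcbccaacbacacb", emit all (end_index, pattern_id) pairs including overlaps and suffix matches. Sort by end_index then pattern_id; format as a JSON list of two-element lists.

Build:
Trie (insert patterns):
  n0 'ε': a→1 c→2
  n1 'a': a→7  [P0 ends]
  n2 'c': a→3 b→10
  n3 'ca': c→4
  n4 'cac': b→5
  n5 'cacb': c→6
  n6 'cacbc': ·  [P1 ends]
  n7 'aa': c→8  [P3 ends]
  n8 'aac': b→9
  n9 'aacb': ·  [P2 ends]
  n10 'cb': ·  [P4 ends]

Failure links (BFS by depth):
  n1('a'): parent n0 fail=0; on 'a' 0 → fail=0;  out {0}∪∅={0}
  n2('c'): parent n0 fail=0; on 'c' 0 → fail=0;  out ∅∪∅=∅
  n3('ca'): parent n2 fail=0; on 'a' 0 → fail=1;  out ∅∪{0}={0}
  n7('aa'): parent n1 fail=0; on 'a' 0 → fail=1;  out {3}∪{0}={0,3}
  n10('cb'): parent n2 fail=0; on 'b' 0 → fail=0;  out {4}∪∅={4}
  n4('cac'): parent n3 fail=1; on 'c' 1→0 → fail=2;  out ∅∪∅=∅
  n8('aac'): parent n7 fail=1; on 'c' 1→0 → fail=2;  out ∅∪∅=∅
  n5('cacb'): parent n4 fail=2; on 'b' 2 → fail=10;  out ∅∪{4}={4}
  n9('aacb'): parent n8 fail=2; on 'b' 2 → fail=10;  out {2}∪{4}={2,4}
  n6('cacbc'): parent n5 fail=10; on 'c' 10→0 → fail=2;  out {1}∪∅={1}

Scan:
pos 0 'a': at 1  → match P0@[0:0]
pos 1 'a': at 7  → match P0@[1:1],P3@[0:1]
pos 2 'c': at 8
pos 3 'a': at 3 ·f  → match P0@[3:3]
pos 4 'c': at 4
pos 5 'b': at 5  → match P4@[4:5]
pos 6 'c': at 6  → match P1@[2:6]
pos 7 'c': at 2 ·f
pos 8 'a': at 3  → match P0@[8:8]
pos 9 'c': at 4
pos 10 'b': at 5  → match P4@[9:10]
pos 11 'c': at 6  → match P1@[7:11]
pos 12 'b': at 10 ·f  → match P4@[11:12]
pos 13 'c': at 2 ·f
pos 14 'c': at 2 ·f
pos 15 'a': at 3  → match P0@[15:15]
pos 16 'c': at 4
pos 17 'b': at 5  → match P4@[16:17]
pos 18 'c': at 6  → match P1@[14:18]
pos 19 'c': at 2 ·f
pos 20 'a': at 3  → match P0@[20:20]
pos 21 'c': at 4
pos 22 'b': at 5  → match P4@[21:22]
pos 23 'c': at 6  → match P1@[19:23]
pos 24 'c': at 2 ·f
pos 25 'c': at 2 ·f
pos 26 'c': at 2 ·f
pos 27 'c': at 2 ·f
pos 28 'b': at 10  → match P4@[27:28]
pos 29 'b': at 0 ·f
pos 30 'a': at 1  → match P0@[30:30]
pos 31 'a': at 7  → match P0@[31:31],P3@[30:31]
pos 32 'c': at 8
pos 33 'b': at 9  → match P2@[30:33],P4@[32:33]
pos 34 'c': at 2 ·f
pos 35 'a': at 3  → match P0@[35:35]
pos 36 'a': at 7 ·f  → match P0@[36:36],P3@[35:36]
pos 37 'c': at 8
pos 38 'b': at 9  → match P2@[35:38],P4@[37:38]
pos 39 'b': at 0 ·f
pos 40 'c': at 2
pos 41 'a': at 3  → match P0@[41:41]
pos 42 'c': at 4
pos 43 'b': at 5  → match P4@[42:43]
pos 44 'c': at 6  → match P1@[40:44]
pos 45 'b': at 10 ·f  → match P4@[44:45]
pos 46 'c': at 2 ·f
pos 47 'a': at 3  → match P0@[47:47]
pos 48 'a': at 7 ·f  → match P0@[48:48],P3@[47:48]
pos 49 'a': at 7 ·f  → match P0@[49:49],P3@[48:49]
pos 50 'b': at 0 ·f
pos 51 'c': at 2
pos 52 'a': at 3  → match P0@[52:52]
pos 53 'c': at 4
pos 54 'b': at 5  → match P4@[53:54]
pos 55 'c': at 6  → match P1@[51:55]
pos 56 'a': at 3 ·f  → match P0@[56:56]
pos 57 'a': at 7 ·f  → match P0@[57:57],P3@[56:57]
pos 58 'a': at 7 ·f  → match P0@[58:58],P3@[57:58]
pos 59 'c': at 8
pos 60 'a': at 3 ·f  → match P0@[60:60]
pos 61 'c': at 4
pos 62 'b': at 5  → match P4@[61:62]
pos 63 'c': at 6  → match P1@[59:63]
pos 64 'b': at 10 ·f  → match P4@[63:64]
pos 65 'c': at 2 ·f
pos 66 'c': at 2 ·f
pos 67 'a': at 3  → match P0@[67:67]
pos 68 'a': at 7 ·f  → match P0@[68:68],P3@[67:68]
pos 69 'c': at 8
pos 70 'b': at 9  → match P2@[67:70],P4@[69:70]
pos 71 'a': at 1 ·f  → match P0@[71:71]
pos 72 'c': at 2 ·f
pos 73 'a': at 3  → match P0@[73:73]
pos 74 'c': at 4
pos 75 'b': at 5  → match P4@[74:75]

All matches (sorted): [[0,0],[1,0],[1,3],[3,0],[5,4],[6,1],[8,0],[10,4],[11,1],[12,4],[15,0],[17,4],[18,1],[20,0],[22,4],[23,1],[28,4],[30,0],[31,0],[31,3],[33,2],[33,4],[35,0],[36,0],[36,3],[38,2],[38,4],[41,0],[43,4],[44,1],[45,4],[47,0],[48,0],[48,3],[49,0],[49,3],[52,0],[54,4],[55,1],[56,0],[57,0],[57,3],[58,0],[58,3],[60,0],[62,4],[63,1],[64,4],[67,0],[68,0],[68,3],[70,2],[70,4],[71,0],[73,0],[75,4]]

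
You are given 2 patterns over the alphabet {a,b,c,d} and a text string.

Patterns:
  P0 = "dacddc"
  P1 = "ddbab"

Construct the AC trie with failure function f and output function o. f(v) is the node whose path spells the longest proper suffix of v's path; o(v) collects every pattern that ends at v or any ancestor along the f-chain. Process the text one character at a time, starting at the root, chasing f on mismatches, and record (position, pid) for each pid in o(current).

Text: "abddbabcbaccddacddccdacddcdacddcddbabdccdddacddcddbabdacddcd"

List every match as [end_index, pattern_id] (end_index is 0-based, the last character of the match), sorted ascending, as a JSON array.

Build automaton:
Trie nodes:
  0='ε' goto d→1
  1='d' goto a→2 d→7
  2='da' goto c→3
  3='dac' goto d→4
  4='dacd' goto d→5
  5='dacdd' goto c→6
  6='dacddc' goto ·  ←P0
  7='dd' goto b→8
  8='ddb' goto a→9
  9='ddba' goto b→10
  10='ddbab' goto ·  ←P1

BFS fail/out derivation:
  fail(1) 'd': from fail(0)=0 chase 'd': 0 ⇒ 0;  out=∅∪out(0)=∅
  fail(2) 'da': from fail(1)=0 chase 'a': 0 ⇒ 0;  out=∅∪out(0)=∅
  fail(7) 'dd': from fail(1)=0 chase 'd': 0 ⇒ 1;  out=∅∪out(1)=∅
  fail(3) 'dac': from fail(2)=0 chase 'c': 0 ⇒ 0;  out=∅∪out(0)=∅
  fail(8) 'ddb': from fail(7)=1 chase 'b': 1→0 ⇒ 0;  out=∅∪out(0)=∅
  fail(4) 'dacd': from fail(3)=0 chase 'd': 0 ⇒ 1;  out=∅∪out(1)=∅
  fail(9) 'ddba': from fail(8)=0 chase 'a': 0 ⇒ 0;  out=∅∪out(0)=∅
  fail(5) 'dacdd': from fail(4)=1 chase 'd': 1 ⇒ 7;  out=∅∪out(7)=∅
  fail(10) 'ddbab': from fail(9)=0 chase 'b': 0 ⇒ 0;  out={1}∪out(0)={1}
  fail(6) 'dacddc': from fail(5)=7 chase 'c': 7→1→0 ⇒ 0;  out={0}∪out(0)={0}

Scan:
pos 0 'a': at 0
pos 1 'b': at 0
pos 2 'd': at 1
pos 3 'd': at 7
pos 4 'b': at 8
pos 5 'a': at 9
pos 6 'b': at 10  ** P1@[2:6]
pos 7 'c': at 0 (via fail)
pos 8 'b': at 0
pos 9 'a': at 0
pos 10 'c': at 0
pos 11 'c': at 0
pos 12 'd': at 1
pos 13 'd': at 7
pos 14 'a': at 2 (via fail)
pos 15 'c': at 3
pos 16 'd': at 4
pos 17 'd': at 5
pos 18 'c': at 6  ** P0@[13:18]
pos 19 'c': at 0 (via fail)
pos 20 'd': at 1
pos 21 'a': at 2
pos 22 'c': at 3
pos 23 'd': at 4
pos 24 'd': at 5
pos 25 'c': at 6  ** P0@[20:25]
pos 26 'd': at 1 (via fail)
pos 27 'a': at 2
pos 28 'c': at 3
pos 29 'd': at 4
pos 30 'd': at 5
pos 31 'c': at 6  ** P0@[26:31]
pos 32 'd': at 1 (via fail)
pos 33 'd': at 7
pos 34 'b': at 8
pos 35 'a': at 9
pos 36 'b': at 10  ** P1@[32:36]
pos 37 'd': at 1 (via fail)
pos 38 'c': at 0 (via fail)
pos 39 'c': at 0
pos 40 'd': at 1
pos 41 'd': at 7
pos 42 'd': at 7 (via fail)
pos 43 'a': at 2 (via fail)
pos 44 'c': at 3
pos 45 'd': at 4
pos 46 'd': at 5
pos 47 'c': at 6  ** P0@[42:47]
pos 48 'd': at 1 (via fail)
pos 49 'd': at 7
pos 50 'b': at 8
pos 51 'a': at 9
pos 52 'b': at 10  ** P1@[48:52]
pos 53 'd': at 1 (via fail)
pos 54 'a': at 2
pos 55 'c': at 3
pos 56 'd': at 4
pos 57 'd': at 5
pos 58 'c': at 6  ** P0@[53:58]
pos 59 'd': at 1 (via fail)

All matches (sorted): [[6,1],[18,0],[25,0],[31,0],[36,1],[47,0],[52,1],[58,0]]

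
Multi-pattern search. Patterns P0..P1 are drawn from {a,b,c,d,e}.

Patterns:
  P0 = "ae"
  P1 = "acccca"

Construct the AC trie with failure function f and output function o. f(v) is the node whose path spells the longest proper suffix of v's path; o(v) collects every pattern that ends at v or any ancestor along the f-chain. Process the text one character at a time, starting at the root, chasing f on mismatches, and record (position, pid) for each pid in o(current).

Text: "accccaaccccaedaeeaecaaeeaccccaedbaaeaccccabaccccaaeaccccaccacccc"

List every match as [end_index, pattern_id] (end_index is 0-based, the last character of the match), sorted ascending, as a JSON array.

Build:
Trie (insert patterns):
  n0 'ε': a→1
  n1 'a': c→3 e→2
  n2 'ae': ·  [P0 ends]
  n3 'ac': c→4
  n4 'acc': c→5
  n5 'accc': c→6
  n6 'acccc': a→7
  n7 'acccca': ·  [P1 ends]

BFS fail/out derivation:
  n1('a'): parent n0 fail=0; on 'a' 0 → fail=0;  out ∅∪∅=∅
  n2('ae'): parent n1 fail=0; on 'e' 0 → fail=0;  out {0}∪∅={0}
  n3('ac'): parent n1 fail=0; on 'c' 0 → fail=0;  out ∅∪∅=∅
  n4('acc'): parent n3 fail=0; on 'c' 0 → fail=0;  out ∅∪∅=∅
  n5('accc'): parent n4 fail=0; on 'c' 0 → fail=0;  out ∅∪∅=∅
  n6('acccc'): parent n5 fail=0; on 'c' 0 → fail=0;  out ∅∪∅=∅
  n7('acccca'): parent n6 fail=0; on 'a' 0 → fail=1;  out {1}∪∅={1}

Scan:
[0] read 'a'  n0⇒n1
[1] read 'c'  n1⇒n3
[2] read 'c'  n3⇒n4
[3] read 'c'  n4⇒n5
[4] read 'c'  n5⇒n6
[5] read 'a'  n6⇒n7  → match P1@[0:5]
[6] read 'a'  n7⇒n1 (fail-walked)
[7] read 'c'  n1⇒n3
[8] read 'c'  n3⇒n4
[9] read 'c'  n4⇒n5
[10] read 'c'  n5⇒n6
[11] read 'a'  n6⇒n7  → match P1@[6:11]
[12] read 'e'  n7⇒n2 (fail-walked)  → match P0@[11:12]
[13] read 'd'  n2⇒n0 (fail-walked)
[14] read 'a'  n0⇒n1
[15] read 'e'  n1⇒n2  → match P0@[14:15]
[16] read 'e'  n2⇒n0 (fail-walked)
[17] read 'a'  n0⇒n1
[18] read 'e'  n1⇒n2  → match P0@[17:18]
[19] read 'c'  n2⇒n0 (fail-walked)
[20] read 'a'  n0⇒n1
[21] read 'a'  n1⇒n1 (fail-walked)
[22] read 'e'  n1⇒n2  → match P0@[21:22]
[23] read 'e'  n2⇒n0 (fail-walked)
[24] read 'a'  n0⇒n1
[25] read 'c'  n1⇒n3
[26] read 'c'  n3⇒n4
[27] read 'c'  n4⇒n5
[28] read 'c'  n5⇒n6
[29] read 'a'  n6⇒n7  → match P1@[24:29]
[30] read 'e'  n7⇒n2 (fail-walked)  → match P0@[29:30]
[31] read 'd'  n2⇒n0 (fail-walked)
[32] read 'b'  n0⇒n0
[33] read 'a'  n0⇒n1
[34] read 'a'  n1⇒n1 (fail-walked)
[35] read 'e'  n1⇒n2  → match P0@[34:35]
[36] read 'a'  n2⇒n1 (fail-walked)
[37] read 'c'  n1⇒n3
[38] read 'c'  n3⇒n4
[39] read 'c'  n4⇒n5
[40] read 'c'  n5⇒n6
[41] read 'a'  n6⇒n7  → match P1@[36:41]
[42] read 'b'  n7⇒n0 (fail-walked)
[43] read 'a'  n0⇒n1
[44] read 'c'  n1⇒n3
[45] read 'c'  n3⇒n4
[46] read 'c'  n4⇒n5
[47] read 'c'  n5⇒n6
[48] read 'a'  n6⇒n7  → match P1@[43:48]
[49] read 'a'  n7⇒n1 (fail-walked)
[50] read 'e'  n1⇒n2  → match P0@[49:50]
[51] read 'a'  n2⇒n1 (fail-walked)
[52] read 'c'  n1⇒n3
[53] read 'c'  n3⇒n4
[54] read 'c'  n4⇒n5
[55] read 'c'  n5⇒n6
[56] read 'a'  n6⇒n7  → match P1@[51:56]
[57] read 'c'  n7⇒n3 (fail-walked)
[58] read 'c'  n3⇒n4
[59] read 'a'  n4⇒n1 (fail-walked)
[60] read 'c'  n1⇒n3
[61] read 'c'  n3⇒n4
[62] read 'c'  n4⇒n5
[63] read 'c'  n5⇒n6

All matches (sorted): [[5,1],[11,1],[12,0],[15,0],[18,0],[22,0],[29,1],[30,0],[35,0],[41,1],[48,1],[50,0],[56,1]]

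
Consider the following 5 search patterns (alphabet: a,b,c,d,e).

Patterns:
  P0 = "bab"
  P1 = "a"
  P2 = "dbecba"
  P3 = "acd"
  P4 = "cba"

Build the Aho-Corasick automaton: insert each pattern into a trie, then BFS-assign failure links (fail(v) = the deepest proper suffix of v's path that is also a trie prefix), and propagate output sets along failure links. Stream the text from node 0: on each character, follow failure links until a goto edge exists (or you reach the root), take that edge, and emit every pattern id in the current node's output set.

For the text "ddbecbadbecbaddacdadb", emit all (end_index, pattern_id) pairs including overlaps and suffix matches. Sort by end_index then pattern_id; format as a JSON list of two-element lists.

Build automaton:
Trie nodes:
  0='ε' goto a→4 b→1 c→13 d→5
  1='b' goto a→2
  2='ba' goto b→3
  3='bab' goto ·  [P0 ends]
  4='a' goto c→11  [P1 ends]
  5='d' goto b→6
  6='db' goto e→7
  7='dbe' goto c→8
  8='dbec' goto b→9
  9='dbecb' goto a→10
  10='dbecba' goto ·  [P2 ends]
  11='ac' goto d→12
  12='acd' goto ·  [P3 ends]
  13='c' goto b→14
  14='cb' goto a→15
  15='cba' goto ·  [P4 ends]

Failure links (BFS by depth):
  fail(1) 'b': from fail(0)=0 chase 'b': 0 ⇒ 0;  out=∅∪out(0)=∅
  fail(4) 'a': from fail(0)=0 chase 'a': 0 ⇒ 0;  out={1}∪out(0)={1}
  fail(5) 'd': from fail(0)=0 chase 'd': 0 ⇒ 0;  out=∅∪out(0)=∅
  fail(13) 'c': from fail(0)=0 chase 'c': 0 ⇒ 0;  out=∅∪out(0)=∅
  fail(2) 'ba': from fail(1)=0 chase 'a': 0 ⇒ 4;  out=∅∪out(4)={1}
  fail(6) 'db': from fail(5)=0 chase 'b': 0 ⇒ 1;  out=∅∪out(1)=∅
  fail(11) 'ac': from fail(4)=0 chase 'c': 0 ⇒ 13;  out=∅∪out(13)=∅
  fail(14) 'cb': from fail(13)=0 chase 'b': 0 ⇒ 1;  out=∅∪out(1)=∅
  fail(3) 'bab': from fail(2)=4 chase 'b': 4→0 ⇒ 1;  out={0}∪out(1)={0}
  fail(7) 'dbe': from fail(6)=1 chase 'e': 1→0 ⇒ 0;  out=∅∪out(0)=∅
  fail(12) 'acd': from fail(11)=13 chase 'd': 13→0 ⇒ 5;  out={3}∪out(5)={3}
  fail(15) 'cba': from fail(14)=1 chase 'a': 1 ⇒ 2;  out={4}∪out(2)={1,4}
  fail(8) 'dbec': from fail(7)=0 chase 'c': 0 ⇒ 13;  out=∅∪out(13)=∅
  fail(9) 'dbecb': from fail(8)=13 chase 'b': 13 ⇒ 14;  out=∅∪out(14)=∅
  fail(10) 'dbecba': from fail(9)=14 chase 'a': 14 ⇒ 15;  out={2}∪out(15)={1,2,4}

Scan:
i=0 'd': node 0→5
i=1 'd': node 5→5 ·f
i=2 'b': node 5→6
i=3 'e': node 6→7
i=4 'c': node 7→8
i=5 'b': node 8→9
i=6 'a': node 9→10  → match P1@[6:6],P2@[1:6],P4@[4:6]
i=7 'd': node 10→5 ·f
i=8 'b': node 5→6
i=9 'e': node 6→7
i=10 'c': node 7→8
i=11 'b': node 8→9
i=12 'a': node 9→10  → match P1@[12:12],P2@[7:12],P4@[10:12]
i=13 'd': node 10→5 ·f
i=14 'd': node 5→5 ·f
i=15 'a': node 5→4 ·f  → match P1@[15:15]
i=16 'c': node 4→11
i=17 'd': node 11→12  → match P3@[15:17]
i=18 'a': node 12→4 ·f  → match P1@[18:18]
i=19 'd': node 4→5 ·f
i=20 'b': node 5→6

Matches: [[6,1],[6,2],[6,4],[12,1],[12,2],[12,4],[15,1],[17,3],[18,1]]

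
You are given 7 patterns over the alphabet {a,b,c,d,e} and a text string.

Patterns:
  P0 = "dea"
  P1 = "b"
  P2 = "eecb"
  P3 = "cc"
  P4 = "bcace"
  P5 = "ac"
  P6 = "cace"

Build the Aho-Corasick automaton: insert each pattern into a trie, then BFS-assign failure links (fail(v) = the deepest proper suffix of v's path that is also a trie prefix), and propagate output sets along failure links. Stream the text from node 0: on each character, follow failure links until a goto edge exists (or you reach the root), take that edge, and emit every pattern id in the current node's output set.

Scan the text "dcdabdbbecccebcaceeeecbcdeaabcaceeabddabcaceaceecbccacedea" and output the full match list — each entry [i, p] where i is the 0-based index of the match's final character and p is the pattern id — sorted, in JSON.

Construct AC machine:
Trie (insert patterns):
  n0 'ε': a→15 b→4 c→9 d→1 e→5
  n1 'd': e→2
  n2 'de': a→3
  n3 'dea': ·  [P0 ends]
  n4 'b': c→11  [P1 ends]
  n5 'e': e→6
  n6 'ee': c→7
  n7 'eec': b→8
  n8 'eecb': ·  [P2 ends]
  n9 'c': a→17 c→10
  n10 'cc': ·  [P3 ends]
  n11 'bc': a→12
  n12 'bca': c→13
  n13 'bcac': e→14
  n14 'bcace': ·  [P4 ends]
  n15 'a': c→16
  n16 'ac': ·  [P5 ends]
  n17 'ca': c→18
  n18 'cac': e→19
  n19 'cace': ·  [P6 ends]

Failure links (BFS by depth):
  n1('d'): parent n0 fail=0; on 'd' 0 → fail=0;  out ∅∪∅=∅
  n4('b'): parent n0 fail=0; on 'b' 0 → fail=0;  out {1}∪∅={1}
  n5('e'): parent n0 fail=0; on 'e' 0 → fail=0;  out ∅∪∅=∅
  n9('c'): parent n0 fail=0; on 'c' 0 → fail=0;  out ∅∪∅=∅
  n15('a'): parent n0 fail=0; on 'a' 0 → fail=0;  out ∅∪∅=∅
  n2('de'): parent n1 fail=0; on 'e' 0 → fail=5;  out ∅∪∅=∅
  n6('ee'): parent n5 fail=0; on 'e' 0 → fail=5;  out ∅∪∅=∅
  n10('cc'): parent n9 fail=0; on 'c' 0 → fail=9;  out {3}∪∅={3}
  n11('bc'): parent n4 fail=0; on 'c' 0 → fail=9;  out ∅∪∅=∅
  n16('ac'): parent n15 fail=0; on 'c' 0 → fail=9;  out {5}∪∅={5}
  n17('ca'): parent n9 fail=0; on 'a' 0 → fail=15;  out ∅∪∅=∅
  n3('dea'): parent n2 fail=5; on 'a' 5→0 → fail=15;  out {0}∪∅={0}
  n7('eec'): parent n6 fail=5; on 'c' 5→0 → fail=9;  out ∅∪∅=∅
  n12('bca'): parent n11 fail=9; on 'a' 9 → fail=17;  out ∅∪∅=∅
  n18('cac'): parent n17 fail=15; on 'c' 15 → fail=16;  out ∅∪{5}={5}
  n8('eecb'): parent n7 fail=9; on 'b' 9→0 → fail=4;  out {2}∪{1}={1,2}
  n13('bcac'): parent n12 fail=17; on 'c' 17 → fail=18;  out ∅∪{5}={5}
  n19('cace'): parent n18 fail=16; on 'e' 16→9→0 → fail=5;  out {6}∪∅={6}
  n14('bcace'): parent n13 fail=18; on 'e' 18 → fail=19;  out {4}∪{6}={4,6}

Scan:
i=0 'd': node 0→1
i=1 'c': node 1→9 (fail-walked)
i=2 'd': node 9→1 (fail-walked)
i=3 'a': node 1→15 (fail-walked)
i=4 'b': node 15→4 (fail-walked)  ** P1@[4:4]
i=5 'd': node 4→1 (fail-walked)
i=6 'b': node 1→4 (fail-walked)  ** P1@[6:6]
i=7 'b': node 4→4 (fail-walked)  ** P1@[7:7]
i=8 'e': node 4→5 (fail-walked)
i=9 'c': node 5→9 (fail-walked)
i=10 'c': node 9→10  ** P3@[9:10]
i=11 'c': node 10→10 (fail-walked)  ** P3@[10:11]
i=12 'e': node 10→5 (fail-walked)
i=13 'b': node 5→4 (fail-walked)  ** P1@[13:13]
i=14 'c': node 4→11
i=15 'a': node 11→12
i=16 'c': node 12→13  ** P5@[15:16]
i=17 'e': node 13→14  ** P4@[13:17],P6@[14:17]
i=18 'e': node 14→6 (fail-walked)
i=19 'e': node 6→6 (fail-walked)
i=20 'e': node 6→6 (fail-walked)
i=21 'c': node 6→7
i=22 'b': node 7→8  ** P1@[22:22],P2@[19:22]
i=23 'c': node 8→11 (fail-walked)
i=24 'd': node 11→1 (fail-walked)
i=25 'e': node 1→2
i=26 'a': node 2→3  ** P0@[24:26]
i=27 'a': node 3→15 (fail-walked)
i=28 'b': node 15→4 (fail-walked)  ** P1@[28:28]
i=29 'c': node 4→11
i=30 'a': node 11→12
i=31 'c': node 12→13  ** P5@[30:31]
i=32 'e': node 13→14  ** P4@[28:32],P6@[29:32]
i=33 'e': node 14→6 (fail-walked)
i=34 'a': node 6→15 (fail-walked)
i=35 'b': node 15→4 (fail-walked)  ** P1@[35:35]
i=36 'd': node 4→1 (fail-walked)
i=37 'd': node 1→1 (fail-walked)
i=38 'a': node 1→15 (fail-walked)
i=39 'b': node 15→4 (fail-walked)  ** P1@[39:39]
i=40 'c': node 4→11
i=41 'a': node 11→12
i=42 'c': node 12→13  ** P5@[41:42]
i=43 'e': node 13→14  ** P4@[39:43],P6@[40:43]
i=44 'a': node 14→15 (fail-walked)
i=45 'c': node 15→16  ** P5@[44:45]
i=46 'e': node 16→5 (fail-walked)
i=47 'e': node 5→6
i=48 'c': node 6→7
i=49 'b': node 7→8  ** P1@[49:49],P2@[46:49]
i=50 'c': node 8→11 (fail-walked)
i=51 'c': node 11→10 (fail-walked)  ** P3@[50:51]
i=52 'a': node 10→17 (fail-walked)
i=53 'c': node 17→18  ** P5@[52:53]
i=54 'e': node 18→19  ** P6@[51:54]
i=55 'd': node 19→1 (fail-walked)
i=56 'e': node 1→2
i=57 'a': node 2→3  ** P0@[55:57]

All matches (sorted): [[4,1],[6,1],[7,1],[10,3],[11,3],[13,1],[16,5],[17,4],[17,6],[22,1],[22,2],[26,0],[28,1],[31,5],[32,4],[32,6],[35,1],[39,1],[42,5],[43,4],[43,6],[45,5],[49,1],[49,2],[51,3],[53,5],[54,6],[57,0]]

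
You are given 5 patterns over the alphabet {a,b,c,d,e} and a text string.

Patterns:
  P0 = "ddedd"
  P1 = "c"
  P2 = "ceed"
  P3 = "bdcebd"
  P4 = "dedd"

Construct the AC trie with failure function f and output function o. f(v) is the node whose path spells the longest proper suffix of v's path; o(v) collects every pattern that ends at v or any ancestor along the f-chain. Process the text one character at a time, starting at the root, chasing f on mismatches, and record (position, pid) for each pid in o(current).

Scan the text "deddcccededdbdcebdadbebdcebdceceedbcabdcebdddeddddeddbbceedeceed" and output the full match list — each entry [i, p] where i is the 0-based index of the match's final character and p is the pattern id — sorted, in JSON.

Build automaton:
Trie (insert patterns):
  n0 'ε': b→10 c→6 d→1
  n1 'd': d→2 e→16
  n2 'dd': e→3
  n3 'dde': d→4
  n4 'dded': d→5
  n5 'ddedd': ·  [P0 ends]
  n6 'c': e→7  [P1 ends]
  n7 'ce': e→8
  n8 'cee': d→9
  n9 'ceed': ·  [P2 ends]
  n10 'b': d→11
  n11 'bd': c→12
  n12 'bdc': e→13
  n13 'bdce': b→14
  n14 'bdceb': d→15
  n15 'bdcebd': ·  [P3 ends]
  n16 'de': d→17
  n17 'ded': d→18
  n18 'dedd': ·  [P4 ends]

Failure links (BFS by depth):
  n1('d'): parent n0 fail=0; on 'd' 0 → fail=0;  out ∅∪∅=∅
  n6('c'): parent n0 fail=0; on 'c' 0 → fail=0;  out {1}∪∅={1}
  n10('b'): parent n0 fail=0; on 'b' 0 → fail=0;  out ∅∪∅=∅
  n2('dd'): parent n1 fail=0; on 'd' 0 → fail=1;  out ∅∪∅=∅
  n7('ce'): parent n6 fail=0; on 'e' 0 → fail=0;  out ∅∪∅=∅
  n11('bd'): parent n10 fail=0; on 'd' 0 → fail=1;  out ∅∪∅=∅
  n16('de'): parent n1 fail=0; on 'e' 0 → fail=0;  out ∅∪∅=∅
  n3('dde'): parent n2 fail=1; on 'e' 1 → fail=16;  out ∅∪∅=∅
  n8('cee'): parent n7 fail=0; on 'e' 0 → fail=0;  out ∅∪∅=∅
  n12('bdc'): parent n11 fail=1; on 'c' 1→0 → fail=6;  out ∅∪{1}={1}
  n17('ded'): parent n16 fail=0; on 'd' 0 → fail=1;  out ∅∪∅=∅
  n4('dded'): parent n3 fail=16; on 'd' 16 → fail=17;  out ∅∪∅=∅
  n9('ceed'): parent n8 fail=0; on 'd' 0 → fail=1;  out {2}∪∅={2}
  n13('bdce'): parent n12 fail=6; on 'e' 6 → fail=7;  out ∅∪∅=∅
  n18('dedd'): parent n17 fail=1; on 'd' 1 → fail=2;  out {4}∪∅={4}
  n5('ddedd'): parent n4 fail=17; on 'd' 17 → fail=18;  out {0}∪{4}={0,4}
  n14('bdceb'): parent n13 fail=7; on 'b' 7→0 → fail=10;  out ∅∪∅=∅
  n15('bdcebd'): parent n14 fail=10; on 'd' 10 → fail=11;  out {3}∪∅={3}

Scan:
pos 0 'd': at 1
pos 1 'e': at 16
pos 2 'd': at 17
pos 3 'd': at 18  ** P4@[0:3]
pos 4 'c': at 6 (fail-walked)  ** P1@[4:4]
pos 5 'c': at 6 (fail-walked)  ** P1@[5:5]
pos 6 'c': at 6 (fail-walked)  ** P1@[6:6]
pos 7 'e': at 7
pos 8 'd': at 1 (fail-walked)
pos 9 'e': at 16
pos 10 'd': at 17
pos 11 'd': at 18  ** P4@[8:11]
pos 12 'b': at 10 (fail-walked)
pos 13 'd': at 11
pos 14 'c': at 12  ** P1@[14:14]
pos 15 'e': at 13
pos 16 'b': at 14
pos 17 'd': at 15  ** P3@[12:17]
pos 18 'a': at 0 (fail-walked)
pos 19 'd': at 1
pos 20 'b': at 10 (fail-walked)
pos 21 'e': at 0 (fail-walked)
pos 22 'b': at 10
pos 23 'd': at 11
pos 24 'c': at 12  ** P1@[24:24]
pos 25 'e': at 13
pos 26 'b': at 14
pos 27 'd': at 15  ** P3@[22:27]
pos 28 'c': at 12 (fail-walked)  ** P1@[28:28]
pos 29 'e': at 13
pos 30 'c': at 6 (fail-walked)  ** P1@[30:30]
pos 31 'e': at 7
pos 32 'e': at 8
pos 33 'd': at 9  ** P2@[30:33]
pos 34 'b': at 10 (fail-walked)
pos 35 'c': at 6 (fail-walked)  ** P1@[35:35]
pos 36 'a': at 0 (fail-walked)
pos 37 'b': at 10
pos 38 'd': at 11
pos 39 'c': at 12  ** P1@[39:39]
pos 40 'e': at 13
pos 41 'b': at 14
pos 42 'd': at 15  ** P3@[37:42]
pos 43 'd': at 2 (fail-walked)
pos 44 'd': at 2 (fail-walked)
pos 45 'e': at 3
pos 46 'd': at 4
pos 47 'd': at 5  ** P0@[43:47],P4@[44:47]
pos 48 'd': at 2 (fail-walked)
pos 49 'd': at 2 (fail-walked)
pos 50 'e': at 3
pos 51 'd': at 4
pos 52 'd': at 5  ** P0@[48:52],P4@[49:52]
pos 53 'b': at 10 (fail-walked)
pos 54 'b': at 10 (fail-walked)
pos 55 'c': at 6 (fail-walked)  ** P1@[55:55]
pos 56 'e': at 7
pos 57 'e': at 8
pos 58 'd': at 9  ** P2@[55:58]
pos 59 'e': at 16 (fail-walked)
pos 60 'c': at 6 (fail-walked)  ** P1@[60:60]
pos 61 'e': at 7
pos 62 'e': at 8
pos 63 'd': at 9  ** P2@[60:63]

Result: [[3,4],[4,1],[5,1],[6,1],[11,4],[14,1],[17,3],[24,1],[27,3],[28,1],[30,1],[33,2],[35,1],[39,1],[42,3],[47,0],[47,4],[52,0],[52,4],[55,1],[58,2],[60,1],[63,2]]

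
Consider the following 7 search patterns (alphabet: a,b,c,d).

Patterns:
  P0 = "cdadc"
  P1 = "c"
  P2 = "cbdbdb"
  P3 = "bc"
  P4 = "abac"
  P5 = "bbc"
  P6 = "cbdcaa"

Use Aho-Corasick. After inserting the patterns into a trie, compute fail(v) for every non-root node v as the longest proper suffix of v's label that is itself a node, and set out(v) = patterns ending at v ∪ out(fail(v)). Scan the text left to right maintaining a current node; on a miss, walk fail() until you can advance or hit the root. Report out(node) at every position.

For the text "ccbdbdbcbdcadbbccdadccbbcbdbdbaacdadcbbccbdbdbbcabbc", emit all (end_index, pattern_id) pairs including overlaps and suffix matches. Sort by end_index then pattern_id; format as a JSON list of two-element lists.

Build:
Trie nodes:
  0='ε' goto a→13 b→11 c→1
  1='c' goto b→6 d→2  ←P1
  2='cd' goto a→3
  3='cda' goto d→4
  4='cdad' goto c→5
  5='cdadc' goto ·  ←P0
  6='cb' goto d→7
  7='cbd' goto b→8 c→19
  8='cbdb' goto d→9
  9='cbdbd' goto b→10
  10='cbdbdb' goto ·  ←P2
  11='b' goto b→17 c→12
  12='bc' goto ·  ←P3
  13='a' goto b→14
  14='ab' goto a→15
  15='aba' goto c→16
  16='abac' goto ·  ←P4
  17='bb' goto c→18
  18='bbc' goto ·  ←P5
  19='cbdc' goto a→20
  20='cbdca' goto a→21
  21='cbdcaa' goto ·  ←P6

Failure links (BFS by depth):
  fail(1) 'c': from fail(0)=0 chase 'c': 0 ⇒ 0;  out={1}∪out(0)={1}
  fail(11) 'b': from fail(0)=0 chase 'b': 0 ⇒ 0;  out=∅∪out(0)=∅
  fail(13) 'a': from fail(0)=0 chase 'a': 0 ⇒ 0;  out=∅∪out(0)=∅
  fail(2) 'cd': from fail(1)=0 chase 'd': 0 ⇒ 0;  out=∅∪out(0)=∅
  fail(6) 'cb': from fail(1)=0 chase 'b': 0 ⇒ 11;  out=∅∪out(11)=∅
  fail(12) 'bc': from fail(11)=0 chase 'c': 0 ⇒ 1;  out={3}∪out(1)={1,3}
  fail(14) 'ab': from fail(13)=0 chase 'b': 0 ⇒ 11;  out=∅∪out(11)=∅
  fail(17) 'bb': from fail(11)=0 chase 'b': 0 ⇒ 11;  out=∅∪out(11)=∅
  fail(3) 'cda': from fail(2)=0 chase 'a': 0 ⇒ 13;  out=∅∪out(13)=∅
  fail(7) 'cbd': from fail(6)=11 chase 'd': 11→0 ⇒ 0;  out=∅∪out(0)=∅
  fail(15) 'aba': from fail(14)=11 chase 'a': 11→0 ⇒ 13;  out=∅∪out(13)=∅
  fail(18) 'bbc': from fail(17)=11 chase 'c': 11 ⇒ 12;  out={5}∪out(12)={1,3,5}
  fail(4) 'cdad': from fail(3)=13 chase 'd': 13→0 ⇒ 0;  out=∅∪out(0)=∅
  fail(8) 'cbdb': from fail(7)=0 chase 'b': 0 ⇒ 11;  out=∅∪out(11)=∅
  fail(16) 'abac': from fail(15)=13 chase 'c': 13→0 ⇒ 1;  out={4}∪out(1)={1,4}
  fail(19) 'cbdc': from fail(7)=0 chase 'c': 0 ⇒ 1;  out=∅∪out(1)={1}
  fail(5) 'cdadc': from fail(4)=0 chase 'c': 0 ⇒ 1;  out={0}∪out(1)={0,1}
  fail(9) 'cbdbd': from fail(8)=11 chase 'd': 11→0 ⇒ 0;  out=∅∪out(0)=∅
  fail(20) 'cbdca': from fail(19)=1 chase 'a': 1→0 ⇒ 13;  out=∅∪out(13)=∅
  fail(10) 'cbdbdb': from fail(9)=0 chase 'b': 0 ⇒ 11;  out={2}∪out(11)={2}
  fail(21) 'cbdcaa': from fail(20)=13 chase 'a': 13→0 ⇒ 13;  out={6}∪out(13)={6}

Text stream:
[0] read 'c'  n0⇒n1  emit P1@[0:0]
[1] read 'c'  n1⇒n1 (via fail)  emit P1@[1:1]
[2] read 'b'  n1⇒n6
[3] read 'd'  n6⇒n7
[4] read 'b'  n7⇒n8
[5] read 'd'  n8⇒n9
[6] read 'b'  n9⇒n10  emit P2@[1:6]
[7] read 'c'  n10⇒n12 (via fail)  emit P1@[7:7],P3@[6:7]
[8] read 'b'  n12⇒n6 (via fail)
[9] read 'd'  n6⇒n7
[10] read 'c'  n7⇒n19  emit P1@[10:10]
[11] read 'a'  n19⇒n20
[12] read 'd'  n20⇒n0 (via fail)
[13] read 'b'  n0⇒n11
[14] read 'b'  n11⇒n17
[15] read 'c'  n17⇒n18  emit P1@[15:15],P3@[14:15],P5@[13:15]
[16] read 'c'  n18⇒n1 (via fail)  emit P1@[16:16]
[17] read 'd'  n1⇒n2
[18] read 'a'  n2⇒n3
[19] read 'd'  n3⇒n4
[20] read 'c'  n4⇒n5  emit P0@[16:20],P1@[20:20]
[21] read 'c'  n5⇒n1 (via fail)  emit P1@[21:21]
[22] read 'b'  n1⇒n6
[23] read 'b'  n6⇒n17 (via fail)
[24] read 'c'  n17⇒n18  emit P1@[24:24],P3@[23:24],P5@[22:24]
[25] read 'b'  n18⇒n6 (via fail)
[26] read 'd'  n6⇒n7
[27] read 'b'  n7⇒n8
[28] read 'd'  n8⇒n9
[29] read 'b'  n9⇒n10  emit P2@[24:29]
[30] read 'a'  n10⇒n13 (via fail)
[31] read 'a'  n13⇒n13 (via fail)
[32] read 'c'  n13⇒n1 (via fail)  emit P1@[32:32]
[33] read 'd'  n1⇒n2
[34] read 'a'  n2⇒n3
[35] read 'd'  n3⇒n4
[36] read 'c'  n4⇒n5  emit P0@[32:36],P1@[36:36]
[37] read 'b'  n5⇒n6 (via fail)
[38] read 'b'  n6⇒n17 (via fail)
[39] read 'c'  n17⇒n18  emit P1@[39:39],P3@[38:39],P5@[37:39]
[40] read 'c'  n18⇒n1 (via fail)  emit P1@[40:40]
[41] read 'b'  n1⇒n6
[42] read 'd'  n6⇒n7
[43] read 'b'  n7⇒n8
[44] read 'd'  n8⇒n9
[45] read 'b'  n9⇒n10  emit P2@[40:45]
[46] read 'b'  n10⇒n17 (via fail)
[47] read 'c'  n17⇒n18  emit P1@[47:47],P3@[46:47],P5@[45:47]
[48] read 'a'  n18⇒n13 (via fail)
[49] read 'b'  n13⇒n14
[50] read 'b'  n14⇒n17 (via fail)
[51] read 'c'  n17⇒n18  emit P1@[51:51],P3@[50:51],P5@[49:51]

Matches: [[0,1],[1,1],[6,2],[7,1],[7,3],[10,1],[15,1],[15,3],[15,5],[16,1],[20,0],[20,1],[21,1],[24,1],[24,3],[24,5],[29,2],[32,1],[36,0],[36,1],[39,1],[39,3],[39,5],[40,1],[45,2],[47,1],[47,3],[47,5],[51,1],[51,3],[51,5]]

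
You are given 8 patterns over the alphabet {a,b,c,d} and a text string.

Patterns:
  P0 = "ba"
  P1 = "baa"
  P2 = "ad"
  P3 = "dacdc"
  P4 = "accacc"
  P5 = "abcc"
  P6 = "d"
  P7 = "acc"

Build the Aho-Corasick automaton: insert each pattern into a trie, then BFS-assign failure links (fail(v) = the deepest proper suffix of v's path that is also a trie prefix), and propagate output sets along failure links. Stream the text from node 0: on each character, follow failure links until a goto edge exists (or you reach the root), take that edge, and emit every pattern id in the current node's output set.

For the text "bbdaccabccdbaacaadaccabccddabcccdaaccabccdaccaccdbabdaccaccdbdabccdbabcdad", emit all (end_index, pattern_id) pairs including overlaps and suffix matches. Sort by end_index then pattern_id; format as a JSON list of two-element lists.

Construct AC machine:
Trie nodes:
  0='ε' goto a→4 b→1 d→6
  1='b' goto a→2
  2='ba' goto a→3  ←P0
  3='baa' goto ·  ←P1
  4='a' goto b→16 c→11 d→5
  5='ad' goto ·  ←P2
  6='d' goto a→7  ←P6
  7='da' goto c→8
  8='dac' goto d→9
  9='dacd' goto c→10
  10='dacdc' goto ·  ←P3
  11='ac' goto c→12
  12='acc' goto a→13  ←P7
  13='acca' goto c→14
  14='accac' goto c→15
  15='accacc' goto ·  ←P4
  16='ab' goto c→17
  17='abc' goto c→18
  18='abcc' goto ·  ←P5

BFS fail/out derivation:
  fail(1) 'b': from fail(0)=0 chase 'b': 0 ⇒ 0;  out=∅∪out(0)=∅
  fail(4) 'a': from fail(0)=0 chase 'a': 0 ⇒ 0;  out=∅∪out(0)=∅
  fail(6) 'd': from fail(0)=0 chase 'd': 0 ⇒ 0;  out={6}∪out(0)={6}
  fail(2) 'ba': from fail(1)=0 chase 'a': 0 ⇒ 4;  out={0}∪out(4)={0}
  fail(5) 'ad': from fail(4)=0 chase 'd': 0 ⇒ 6;  out={2}∪out(6)={2,6}
  fail(7) 'da': from fail(6)=0 chase 'a': 0 ⇒ 4;  out=∅∪out(4)=∅
  fail(11) 'ac': from fail(4)=0 chase 'c': 0 ⇒ 0;  out=∅∪out(0)=∅
  fail(16) 'ab': from fail(4)=0 chase 'b': 0 ⇒ 1;  out=∅∪out(1)=∅
  fail(3) 'baa': from fail(2)=4 chase 'a': 4→0 ⇒ 4;  out={1}∪out(4)={1}
  fail(8) 'dac': from fail(7)=4 chase 'c': 4 ⇒ 11;  out=∅∪out(11)=∅
  fail(12) 'acc': from fail(11)=0 chase 'c': 0 ⇒ 0;  out={7}∪out(0)={7}
  fail(17) 'abc': from fail(16)=1 chase 'c': 1→0 ⇒ 0;  out=∅∪out(0)=∅
  fail(9) 'dacd': from fail(8)=11 chase 'd': 11→0 ⇒ 6;  out=∅∪out(6)={6}
  fail(13) 'acca': from fail(12)=0 chase 'a': 0 ⇒ 4;  out=∅∪out(4)=∅
  fail(18) 'abcc': from fail(17)=0 chase 'c': 0 ⇒ 0;  out={5}∪out(0)={5}
  fail(10) 'dacdc': from fail(9)=6 chase 'c': 6→0 ⇒ 0;  out={3}∪out(0)={3}
  fail(14) 'accac': from fail(13)=4 chase 'c': 4 ⇒ 11;  out=∅∪out(11)=∅
  fail(15) 'accacc': from fail(14)=11 chase 'c': 11 ⇒ 12;  out={4}∪out(12)={4,7}

Scan:
[0] read 'b'  n0⇒n1
[1] read 'b'  n1⇒n1 (fail-walked)
[2] read 'd'  n1⇒n6 (fail-walked)  emit P6@[2:2]
[3] read 'a'  n6⇒n7
[4] read 'c'  n7⇒n8
[5] read 'c'  n8⇒n12 (fail-walked)  emit P7@[3:5]
[6] read 'a'  n12⇒n13
[7] read 'b'  n13⇒n16 (fail-walked)
[8] read 'c'  n16⇒n17
[9] read 'c'  n17⇒n18  emit P5@[6:9]
[10] read 'd'  n18⇒n6 (fail-walked)  emit P6@[10:10]
[11] read 'b'  n6⇒n1 (fail-walked)
[12] read 'a'  n1⇒n2  emit P0@[11:12]
[13] read 'a'  n2⇒n3  emit P1@[11:13]
[14] read 'c'  n3⇒n11 (fail-walked)
[15] read 'a'  n11⇒n4 (fail-walked)
[16] read 'a'  n4⇒n4 (fail-walked)
[17] read 'd'  n4⇒n5  emit P2@[16:17],P6@[17:17]
[18] read 'a'  n5⇒n7 (fail-walked)
[19] read 'c'  n7⇒n8
[20] read 'c'  n8⇒n12 (fail-walked)  emit P7@[18:20]
[21] read 'a'  n12⇒n13
[22] read 'b'  n13⇒n16 (fail-walked)
[23] read 'c'  n16⇒n17
[24] read 'c'  n17⇒n18  emit P5@[21:24]
[25] read 'd'  n18⇒n6 (fail-walked)  emit P6@[25:25]
[26] read 'd'  n6⇒n6 (fail-walked)  emit P6@[26:26]
[27] read 'a'  n6⇒n7
[28] read 'b'  n7⇒n16 (fail-walked)
[29] read 'c'  n16⇒n17
[30] read 'c'  n17⇒n18  emit P5@[27:30]
[31] read 'c'  n18⇒n0 (fail-walked)
[32] read 'd'  n0⇒n6  emit P6@[32:32]
[33] read 'a'  n6⇒n7
[34] read 'a'  n7⇒n4 (fail-walked)
[35] read 'c'  n4⇒n11
[36] read 'c'  n11⇒n12  emit P7@[34:36]
[37] read 'a'  n12⇒n13
[38] read 'b'  n13⇒n16 (fail-walked)
[39] read 'c'  n16⇒n17
[40] read 'c'  n17⇒n18  emit P5@[37:40]
[41] read 'd'  n18⇒n6 (fail-walked)  emit P6@[41:41]
[42] read 'a'  n6⇒n7
[43] read 'c'  n7⇒n8
[44] read 'c'  n8⇒n12 (fail-walked)  emit P7@[42:44]
[45] read 'a'  n12⇒n13
[46] read 'c'  n13⇒n14
[47] read 'c'  n14⇒n15  emit P4@[42:47],P7@[45:47]
[48] read 'd'  n15⇒n6 (fail-walked)  emit P6@[48:48]
[49] read 'b'  n6⇒n1 (fail-walked)
[50] read 'a'  n1⇒n2  emit P0@[49:50]
[51] read 'b'  n2⇒n16 (fail-walked)
[52] read 'd'  n16⇒n6 (fail-walked)  emit P6@[52:52]
[53] read 'a'  n6⇒n7
[54] read 'c'  n7⇒n8
[55] read 'c'  n8⇒n12 (fail-walked)  emit P7@[53:55]
[56] read 'a'  n12⇒n13
[57] read 'c'  n13⇒n14
[58] read 'c'  n14⇒n15  emit P4@[53:58],P7@[56:58]
[59] read 'd'  n15⇒n6 (fail-walked)  emit P6@[59:59]
[60] read 'b'  n6⇒n1 (fail-walked)
[61] read 'd'  n1⇒n6 (fail-walked)  emit P6@[61:61]
[62] read 'a'  n6⇒n7
[63] read 'b'  n7⇒n16 (fail-walked)
[64] read 'c'  n16⇒n17
[65] read 'c'  n17⇒n18  emit P5@[62:65]
[66] read 'd'  n18⇒n6 (fail-walked)  emit P6@[66:66]
[67] read 'b'  n6⇒n1 (fail-walked)
[68] read 'a'  n1⇒n2  emit P0@[67:68]
[69] read 'b'  n2⇒n16 (fail-walked)
[70] read 'c'  n16⇒n17
[71] read 'd'  n17⇒n6 (fail-walked)  emit P6@[71:71]
[72] read 'a'  n6⇒n7
[73] read 'd'  n7⇒n5 (fail-walked)  emit P2@[72:73],P6@[73:73]

Matches: [[2,6],[5,7],[9,5],[10,6],[12,0],[13,1],[17,2],[17,6],[20,7],[24,5],[25,6],[26,6],[30,5],[32,6],[36,7],[40,5],[41,6],[44,7],[47,4],[47,7],[48,6],[50,0],[52,6],[55,7],[58,4],[58,7],[59,6],[61,6],[65,5],[66,6],[68,0],[71,6],[73,2],[73,6]]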